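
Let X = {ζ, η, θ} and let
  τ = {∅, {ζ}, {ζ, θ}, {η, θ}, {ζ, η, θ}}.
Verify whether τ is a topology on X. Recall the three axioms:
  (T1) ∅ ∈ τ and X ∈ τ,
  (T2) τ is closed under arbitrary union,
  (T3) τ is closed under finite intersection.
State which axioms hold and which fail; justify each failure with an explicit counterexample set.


τ is NOT a topology on X.

Axiom (T1): ∅ ∈ τ? Yes; X ∈ τ? Yes.
Axiom (T2/T3): check pairwise unions and intersections of members of τ.
Counterexample for (T3): {ζ, θ} ∩ {η, θ} = {θ} ∉ τ. Therefore τ is NOT a topology.


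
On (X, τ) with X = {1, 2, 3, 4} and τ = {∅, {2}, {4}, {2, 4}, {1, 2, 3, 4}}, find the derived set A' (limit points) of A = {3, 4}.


A' = {1, 3}

For each x ∈ X, list the open sets U ∈ τ with x ∈ U, then check whether U ∩ (A ∖ {x}) ≠ ∅ for every such U.
  x = 1: opens ∋ x are {1, 2, 3, 4}; each meets A ∖ {1}, so x IS a limit point.
  x = 2: open {2} ∋ x has {2} ∩ (A ∖ {2}) = ∅, so x is NOT a limit point.
  x = 3: opens ∋ x are {1, 2, 3, 4}; each meets A ∖ {3}, so x IS a limit point.
  x = 4: open {4} ∋ x has {4} ∩ (A ∖ {4}) = ∅, so x is NOT a limit point.
Collecting: A' = {1, 3}.


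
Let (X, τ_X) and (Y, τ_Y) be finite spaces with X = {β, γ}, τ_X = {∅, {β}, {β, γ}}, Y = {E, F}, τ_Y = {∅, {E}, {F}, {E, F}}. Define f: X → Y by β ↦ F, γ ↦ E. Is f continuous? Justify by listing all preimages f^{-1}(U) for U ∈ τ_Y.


f is NOT continuous.

Compute f^{-1}(U) for each U ∈ τ_Y:
  U = ∅: f^{-1}(U) = ∅ ∈ τ_X ✓.
  U = {E}: f^{-1}(U) = {γ} ∉ τ_X ✗.
  U = {F}: f^{-1}(U) = {β} ∈ τ_X ✓.
  U = {E, F}: f^{-1}(U) = {β, γ} ∈ τ_X ✓.
Found U = {E} with f^{-1}(U) = {γ} not in τ_X. Therefore f is NOT continuous.


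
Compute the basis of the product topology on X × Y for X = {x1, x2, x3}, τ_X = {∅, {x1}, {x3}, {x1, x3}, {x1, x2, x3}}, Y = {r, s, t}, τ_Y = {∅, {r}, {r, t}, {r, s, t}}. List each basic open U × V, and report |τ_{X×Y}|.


Basis B = {∅ × ∅, {x1} × {r}, {x3} × {r}, {x1} × {r, t}, {x1, x3} × {r}, {x3} × {r, t}, {x1} × {r, s, t}, {x1, x2, x3} × {r}, {x3} × {r, s, t}, {x1, x3} × {r, t}, {x1, x3} × {r, s, t}, {x1, x2, x3} × {r, t}, {x1, x2, x3} × {r, s, t}}; |τ_{X×Y}| = 30.

Enumerate products U × V with U ∈ τ_X, V ∈ τ_Y (deduplicated):
  ∅ × ∅ = {} (∅)
  {x1} × {r} = {(x1,r)}
  {x3} × {r} = {(x3,r)}
  {x1} × {r, t} = {(x1,r), (x1,t)}
  {x1, x3} × {r} = {(x1,r), (x3,r)}
  {x3} × {r, t} = {(x3,r), (x3,t)}
  {x1} × {r, s, t} = {(x1,r), (x1,s), (x1,t)}
  {x1, x2, x3} × {r} = {(x1,r), (x2,r), (x3,r)}
  {x3} × {r, s, t} = {(x3,r), (x3,s), (x3,t)}
  {x1, x3} × {r, t} = {(x1,r), (x1,t), (x3,r), (x3,t)}
  {x1, x3} × {r, s, t} = {(x1,r), (x1,s), (x1,t), (x3,r), (x3,s), (x3,t)}
  {x1, x2, x3} × {r, t} = {(x1,r), (x1,t), (x2,r), (x2,t), (x3,r), (x3,t)}
  {x1, x2, x3} × {r, s, t} = {(x1,r), (x1,s), (x1,t), (x2,r), (x2,s), (x2,t), (x3,r), (x3,s), (x3,t)}
These 13 distinct sets form the basis B.
Close under arbitrary unions to get τ_{X×Y}; counting gives |τ_{X×Y}| = 30.


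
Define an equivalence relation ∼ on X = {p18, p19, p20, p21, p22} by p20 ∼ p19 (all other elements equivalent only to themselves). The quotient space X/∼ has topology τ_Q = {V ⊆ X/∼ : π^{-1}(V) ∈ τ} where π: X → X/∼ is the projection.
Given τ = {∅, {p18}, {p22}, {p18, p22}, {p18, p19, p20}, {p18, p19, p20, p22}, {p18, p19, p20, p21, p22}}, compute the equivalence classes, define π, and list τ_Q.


X/∼ = {[p18], [p19=p20], [p21], [p22]}; |τ_Q| = 7.

Equivalence classes: [p18], [p19=p20], [p21], [p22].
Quotient map π: X → X/∼ sends p18 ↦ [p18], p19 ↦ [p19=p20], p20 ↦ [p19=p20], p21 ↦ [p21], p22 ↦ [p22].
For each subset V ⊆ X/∼, compute π^{-1}(V) ⊆ X and check whether π^{-1}(V) ∈ τ. V is open in τ_Q iff π^{-1}(V) ∈ τ.
  V = {}: π^{-1}(V) = ∅ ∈ τ ✓.
  V = {[p18]}: π^{-1}(V) = {p18} ∈ τ ✓.
  V = {[p19=p20]}: π^{-1}(V) = {p19, p20} ∉ τ ✗.
  V = {[p18], [p19=p20]}: π^{-1}(V) = {p18, p19, p20} ∈ τ ✓.
  V = {[p21]}: π^{-1}(V) = {p21} ∉ τ ✗.
  V = {[p18], [p21]}: π^{-1}(V) = {p18, p21} ∉ τ ✗.
  V = {[p19=p20], [p21]}: π^{-1}(V) = {p19, p20, p21} ∉ τ ✗.
  V = {[p18], [p19=p20], [p21]}: π^{-1}(V) = {p18, p19, p20, p21} ∉ τ ✗.
  V = {[p22]}: π^{-1}(V) = {p22} ∈ τ ✓.
  V = {[p18], [p22]}: π^{-1}(V) = {p18, p22} ∈ τ ✓.
  V = {[p19=p20], [p22]}: π^{-1}(V) = {p19, p20, p22} ∉ τ ✗.
  V = {[p18], [p19=p20], [p22]}: π^{-1}(V) = {p18, p19, p20, p22} ∈ τ ✓.
  V = {[p21], [p22]}: π^{-1}(V) = {p21, p22} ∉ τ ✗.
  V = {[p18], [p21], [p22]}: π^{-1}(V) = {p18, p21, p22} ∉ τ ✗.
  V = {[p19=p20], [p21], [p22]}: π^{-1}(V) = {p19, p20, p21, p22} ∉ τ ✗.
  V = {[p18], [p19=p20], [p21], [p22]}: π^{-1}(V) = {p18, p19, p20, p21, p22} ∈ τ ✓.
Open sets in the quotient: τ_Q = {{}, {[p18]}, {[p18], [p19=p20]}, {[p22]}, {[p18], [p22]}, {[p18], [p19=p20], [p22]}, {[p18], [p19=p20], [p21], [p22]}} (7 elements).


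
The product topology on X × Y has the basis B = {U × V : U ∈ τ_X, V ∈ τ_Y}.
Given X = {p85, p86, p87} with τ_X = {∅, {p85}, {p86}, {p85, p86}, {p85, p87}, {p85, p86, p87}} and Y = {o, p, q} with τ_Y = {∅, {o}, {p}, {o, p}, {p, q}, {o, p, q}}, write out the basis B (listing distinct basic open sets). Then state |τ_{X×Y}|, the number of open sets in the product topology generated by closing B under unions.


Basis B = {∅ × ∅, {p85} × {o}, {p85} × {p}, {p86} × {o}, {p86} × {p}, {p85} × {o, p}, {p85, p86} × {o}, {p85, p87} × {o}, {p85} × {p, q}, {p85, p86} × {p}, {p85, p87} × {p}, {p86} × {o, p}, {p86} × {p, q}, {p85} × {o, p, q}, {p85, p86, p87} × {o}, {p85, p86, p87} × {p}, {p86} × {o, p, q}, {p85, p86} × {o, p}, {p85, p87} × {o, p}, {p85, p86} × {p, q}, {p85, p87} × {p, q}, {p85, p86} × {o, p, q}, {p85, p87} × {o, p, q}, {p85, p86, p87} × {o, p}, {p85, p86, p87} × {p, q}, {p85, p86, p87} × {o, p, q}}; |τ_{X×Y}| = 108.

Enumerate products U × V with U ∈ τ_X, V ∈ τ_Y (deduplicated):
  ∅ × ∅ = {} (∅)
  {p85} × {o} = {(p85,o)}
  {p85} × {p} = {(p85,p)}
  {p86} × {o} = {(p86,o)}
  {p86} × {p} = {(p86,p)}
  {p85} × {o, p} = {(p85,o), (p85,p)}
  {p85, p86} × {o} = {(p85,o), (p86,o)}
  {p85, p87} × {o} = {(p85,o), (p87,o)}
  {p85} × {p, q} = {(p85,p), (p85,q)}
  {p85, p86} × {p} = {(p85,p), (p86,p)}
  {p85, p87} × {p} = {(p85,p), (p87,p)}
  {p86} × {o, p} = {(p86,o), (p86,p)}
  {p86} × {p, q} = {(p86,p), (p86,q)}
  {p85} × {o, p, q} = {(p85,o), (p85,p), (p85,q)}
  {p85, p86, p87} × {o} = {(p85,o), (p86,o), (p87,o)}
  {p85, p86, p87} × {p} = {(p85,p), (p86,p), (p87,p)}
  {p86} × {o, p, q} = {(p86,o), (p86,p), (p86,q)}
  {p85, p86} × {o, p} = {(p85,o), (p85,p), (p86,o), (p86,p)}
  {p85, p87} × {o, p} = {(p85,o), (p85,p), (p87,o), (p87,p)}
  {p85, p86} × {p, q} = {(p85,p), (p85,q), (p86,p), (p86,q)}
  {p85, p87} × {p, q} = {(p85,p), (p85,q), (p87,p), (p87,q)}
  {p85, p86} × {o, p, q} = {(p85,o), (p85,p), (p85,q), (p86,o), (p86,p), (p86,q)}
  {p85, p87} × {o, p, q} = {(p85,o), (p85,p), (p85,q), (p87,o), (p87,p), (p87,q)}
  {p85, p86, p87} × {o, p} = {(p85,o), (p85,p), (p86,o), (p86,p), (p87,o), (p87,p)}
  {p85, p86, p87} × {p, q} = {(p85,p), (p85,q), (p86,p), (p86,q), (p87,p), (p87,q)}
  {p85, p86, p87} × {o, p, q} = {(p85,o), (p85,p), (p85,q), (p86,o), (p86,p), (p86,q), (p87,o), (p87,p), (p87,q)}
These 26 distinct sets form the basis B.
Close under arbitrary unions to get τ_{X×Y}; counting gives |τ_{X×Y}| = 108.


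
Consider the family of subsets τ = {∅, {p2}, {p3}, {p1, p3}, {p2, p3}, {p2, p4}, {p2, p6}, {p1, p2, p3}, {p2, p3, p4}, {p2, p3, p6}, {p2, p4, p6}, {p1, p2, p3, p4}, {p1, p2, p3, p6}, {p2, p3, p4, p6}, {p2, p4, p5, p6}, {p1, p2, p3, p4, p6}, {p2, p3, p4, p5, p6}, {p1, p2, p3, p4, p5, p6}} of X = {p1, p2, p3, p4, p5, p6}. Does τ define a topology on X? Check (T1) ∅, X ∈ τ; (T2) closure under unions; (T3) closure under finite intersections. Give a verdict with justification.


τ IS a topology on X.

Axiom (T1): ∅ ∈ τ? Yes; X ∈ τ? Yes.
Axiom (T2/T3): check pairwise unions and intersections of members of τ.
All pairwise intersections and unions checked — each lies in τ. Therefore τ satisfies (T1), (T2), (T3): it IS a topology on X.


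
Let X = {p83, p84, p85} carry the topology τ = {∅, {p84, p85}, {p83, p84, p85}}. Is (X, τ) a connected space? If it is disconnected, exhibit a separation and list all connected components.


(X, τ) is connected.

Find clopen sets (U ∈ τ with X ∖ U ∈ τ):
  U = ∅, X ∖ U = {p83, p84, p85} — both open, so U is clopen.
  U = {p83, p84, p85}, X ∖ U = ∅ — both open, so U is clopen.
Only trivial clopens (∅ and X) exist, so (X, τ) is connected.
Compute connected components by grouping points that agree on all clopens:
  component: {p83, p84, p85}


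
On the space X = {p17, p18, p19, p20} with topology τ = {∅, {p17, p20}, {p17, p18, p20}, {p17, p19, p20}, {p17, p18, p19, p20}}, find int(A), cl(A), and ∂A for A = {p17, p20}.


int(A) = {p17, p20}, cl(A) = {p17, p18, p19, p20}, ∂A = {p18, p19}.

Closed sets in (X, τ) are complements of opens:
  closed(X, τ) = {∅, {p18}, {p19}, {p18, p19}, {p17, p18, p19, p20}}.
int(A) = ⋃ {U ∈ τ : U ⊆ A}. Opens contained in A: ∅, {p17, p20}.
Taking the union of these: int(A) = {p17, p20}.
cl(A) = ⋂ {C closed : A ⊆ C}. Closed sets containing A: {p17, p18, p19, p20}.
Intersecting these: cl(A) = {p17, p18, p19, p20}.
∂A = cl(A) ∖ int(A) = {p17, p18, p19, p20} ∖ {p17, p20} = {p18, p19}.


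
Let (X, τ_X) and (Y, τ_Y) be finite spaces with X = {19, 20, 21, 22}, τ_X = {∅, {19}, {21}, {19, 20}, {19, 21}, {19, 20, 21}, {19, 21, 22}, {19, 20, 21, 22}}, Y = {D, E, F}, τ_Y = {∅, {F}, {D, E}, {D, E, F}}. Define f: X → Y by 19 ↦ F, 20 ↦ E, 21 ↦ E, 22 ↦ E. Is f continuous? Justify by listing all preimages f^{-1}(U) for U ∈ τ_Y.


f is NOT continuous.

Compute f^{-1}(U) for each U ∈ τ_Y:
  U = ∅: f^{-1}(U) = ∅ ∈ τ_X ✓.
  U = {F}: f^{-1}(U) = {19} ∈ τ_X ✓.
  U = {D, E}: f^{-1}(U) = {20, 21, 22} ∉ τ_X ✗.
  U = {D, E, F}: f^{-1}(U) = {19, 20, 21, 22} ∈ τ_X ✓.
Found U = {D, E} with f^{-1}(U) = {20, 21, 22} not in τ_X. Therefore f is NOT continuous.


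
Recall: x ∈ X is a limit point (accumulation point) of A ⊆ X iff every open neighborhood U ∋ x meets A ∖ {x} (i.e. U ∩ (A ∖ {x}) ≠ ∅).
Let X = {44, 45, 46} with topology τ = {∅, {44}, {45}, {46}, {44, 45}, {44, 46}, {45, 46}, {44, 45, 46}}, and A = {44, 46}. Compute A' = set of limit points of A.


A' = ∅

For each x ∈ X, list the open sets U ∈ τ with x ∈ U, then check whether U ∩ (A ∖ {x}) ≠ ∅ for every such U.
  x = 44: open {44} ∋ x has {44} ∩ (A ∖ {44}) = ∅, so x is NOT a limit point.
  x = 45: open {45} ∋ x has {45} ∩ (A ∖ {45}) = ∅, so x is NOT a limit point.
  x = 46: open {46} ∋ x has {46} ∩ (A ∖ {46}) = ∅, so x is NOT a limit point.
Collecting: A' = ∅.


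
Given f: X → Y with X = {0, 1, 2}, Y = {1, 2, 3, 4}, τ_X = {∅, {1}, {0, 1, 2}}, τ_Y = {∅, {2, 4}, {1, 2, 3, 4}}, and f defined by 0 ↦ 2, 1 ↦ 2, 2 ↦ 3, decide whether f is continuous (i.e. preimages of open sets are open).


f is NOT continuous.

Compute f^{-1}(U) for each U ∈ τ_Y:
  U = ∅: f^{-1}(U) = ∅ ∈ τ_X ✓.
  U = {2, 4}: f^{-1}(U) = {0, 1} ∉ τ_X ✗.
  U = {1, 2, 3, 4}: f^{-1}(U) = {0, 1, 2} ∈ τ_X ✓.
Found U = {2, 4} with f^{-1}(U) = {0, 1} not in τ_X. Therefore f is NOT continuous.


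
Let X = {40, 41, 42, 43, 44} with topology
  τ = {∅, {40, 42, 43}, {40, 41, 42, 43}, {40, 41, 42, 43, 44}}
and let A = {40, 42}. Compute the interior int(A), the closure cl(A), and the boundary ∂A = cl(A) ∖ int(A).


int(A) = ∅, cl(A) = {40, 41, 42, 43, 44}, ∂A = {40, 41, 42, 43, 44}.

Closed sets in (X, τ) are complements of opens:
  closed(X, τ) = {∅, {44}, {41, 44}, {40, 41, 42, 43, 44}}.
int(A) = ⋃ {U ∈ τ : U ⊆ A}. Opens contained in A: ∅.
Taking the union of these: int(A) = ∅.
cl(A) = ⋂ {C closed : A ⊆ C}. Closed sets containing A: {40, 41, 42, 43, 44}.
Intersecting these: cl(A) = {40, 41, 42, 43, 44}.
∂A = cl(A) ∖ int(A) = {40, 41, 42, 43, 44} ∖ ∅ = {40, 41, 42, 43, 44}.


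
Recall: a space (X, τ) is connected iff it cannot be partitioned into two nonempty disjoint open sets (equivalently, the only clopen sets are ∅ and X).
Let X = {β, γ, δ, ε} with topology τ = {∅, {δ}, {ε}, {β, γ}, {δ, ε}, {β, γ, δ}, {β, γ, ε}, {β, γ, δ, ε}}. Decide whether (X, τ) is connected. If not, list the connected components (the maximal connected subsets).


(X, τ) is disconnected; components = [{δ}, {ε}, {β, γ}].

Find clopen sets (U ∈ τ with X ∖ U ∈ τ):
  U = ∅, X ∖ U = {β, γ, δ, ε} — both open, so U is clopen.
  U = {δ}, X ∖ U = {β, γ, ε} — both open, so U is clopen.
  U = {ε}, X ∖ U = {β, γ, δ} — both open, so U is clopen.
  U = {β, γ}, X ∖ U = {δ, ε} — both open, so U is clopen.
  U = {δ, ε}, X ∖ U = {β, γ} — both open, so U is clopen.
  U = {β, γ, δ}, X ∖ U = {ε} — both open, so U is clopen.
  U = {β, γ, ε}, X ∖ U = {δ} — both open, so U is clopen.
  U = {β, γ, δ, ε}, X ∖ U = ∅ — both open, so U is clopen.
Nontrivial clopen(s) exist: e.g. {δ, ε}. So (X, τ) is disconnected.
Compute connected components by grouping points that agree on all clopens:
  component: {δ}
  component: {ε}
  component: {β, γ}


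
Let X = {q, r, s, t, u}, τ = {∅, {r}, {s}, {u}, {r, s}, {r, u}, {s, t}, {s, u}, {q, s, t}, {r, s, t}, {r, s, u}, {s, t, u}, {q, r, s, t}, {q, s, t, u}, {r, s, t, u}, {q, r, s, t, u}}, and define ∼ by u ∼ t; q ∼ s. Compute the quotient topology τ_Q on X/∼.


X/∼ = {[q=s], [r], [t=u]}; |τ_Q| = 4.

Equivalence classes: [q=s], [r], [t=u].
Quotient map π: X → X/∼ sends q ↦ [q=s], r ↦ [r], s ↦ [q=s], t ↦ [t=u], u ↦ [t=u].
For each subset V ⊆ X/∼, compute π^{-1}(V) ⊆ X and check whether π^{-1}(V) ∈ τ. V is open in τ_Q iff π^{-1}(V) ∈ τ.
  V = {}: π^{-1}(V) = ∅ ∈ τ ✓.
  V = {[q=s]}: π^{-1}(V) = {q, s} ∉ τ ✗.
  V = {[r]}: π^{-1}(V) = {r} ∈ τ ✓.
  V = {[q=s], [r]}: π^{-1}(V) = {q, r, s} ∉ τ ✗.
  V = {[t=u]}: π^{-1}(V) = {t, u} ∉ τ ✗.
  V = {[q=s], [t=u]}: π^{-1}(V) = {q, s, t, u} ∈ τ ✓.
  V = {[r], [t=u]}: π^{-1}(V) = {r, t, u} ∉ τ ✗.
  V = {[q=s], [r], [t=u]}: π^{-1}(V) = {q, r, s, t, u} ∈ τ ✓.
Open sets in the quotient: τ_Q = {{}, {[r]}, {[q=s], [t=u]}, {[q=s], [r], [t=u]}} (4 elements).


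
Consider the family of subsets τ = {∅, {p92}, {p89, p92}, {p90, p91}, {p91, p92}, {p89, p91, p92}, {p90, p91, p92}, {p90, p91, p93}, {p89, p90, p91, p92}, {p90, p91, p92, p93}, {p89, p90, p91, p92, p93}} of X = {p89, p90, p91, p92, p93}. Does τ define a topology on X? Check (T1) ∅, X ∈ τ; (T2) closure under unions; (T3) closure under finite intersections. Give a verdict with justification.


τ is NOT a topology on X.

Axiom (T1): ∅ ∈ τ? Yes; X ∈ τ? Yes.
Axiom (T2/T3): check pairwise unions and intersections of members of τ.
Counterexample for (T3): {p90, p91} ∩ {p91, p92} = {p91} ∉ τ. Therefore τ is NOT a topology.


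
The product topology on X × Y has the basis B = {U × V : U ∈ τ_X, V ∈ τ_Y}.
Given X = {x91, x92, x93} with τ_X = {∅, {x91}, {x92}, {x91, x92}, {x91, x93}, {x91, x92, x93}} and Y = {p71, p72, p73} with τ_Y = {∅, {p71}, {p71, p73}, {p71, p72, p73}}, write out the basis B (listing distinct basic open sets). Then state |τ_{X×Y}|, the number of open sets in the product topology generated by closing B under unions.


Basis B = {∅ × ∅, {x91} × {p71}, {x92} × {p71}, {x91} × {p71, p73}, {x91, x92} × {p71}, {x91, x93} × {p71}, {x92} × {p71, p73}, {x91} × {p71, p72, p73}, {x91, x92, x93} × {p71}, {x92} × {p71, p72, p73}, {x91, x92} × {p71, p73}, {x91, x93} × {p71, p73}, {x91, x92} × {p71, p72, p73}, {x91, x93} × {p71, p72, p73}, {x91, x92, x93} × {p71, p73}, {x91, x92, x93} × {p71, p72, p73}}; |τ_{X×Y}| = 40.

Enumerate products U × V with U ∈ τ_X, V ∈ τ_Y (deduplicated):
  ∅ × ∅ = {} (∅)
  {x91} × {p71} = {(x91,p71)}
  {x92} × {p71} = {(x92,p71)}
  {x91} × {p71, p73} = {(x91,p71), (x91,p73)}
  {x91, x92} × {p71} = {(x91,p71), (x92,p71)}
  {x91, x93} × {p71} = {(x91,p71), (x93,p71)}
  {x92} × {p71, p73} = {(x92,p71), (x92,p73)}
  {x91} × {p71, p72, p73} = {(x91,p71), (x91,p72), (x91,p73)}
  {x91, x92, x93} × {p71} = {(x91,p71), (x92,p71), (x93,p71)}
  {x92} × {p71, p72, p73} = {(x92,p71), (x92,p72), (x92,p73)}
  {x91, x92} × {p71, p73} = {(x91,p71), (x91,p73), (x92,p71), (x92,p73)}
  {x91, x93} × {p71, p73} = {(x91,p71), (x91,p73), (x93,p71), (x93,p73)}
  {x91, x92} × {p71, p72, p73} = {(x91,p71), (x91,p72), (x91,p73), (x92,p71), (x92,p72), (x92,p73)}
  {x91, x93} × {p71, p72, p73} = {(x91,p71), (x91,p72), (x91,p73), (x93,p71), (x93,p72), (x93,p73)}
  {x91, x92, x93} × {p71, p73} = {(x91,p71), (x91,p73), (x92,p71), (x92,p73), (x93,p71), (x93,p73)}
  {x91, x92, x93} × {p71, p72, p73} = {(x91,p71), (x91,p72), (x91,p73), (x92,p71), (x92,p72), (x92,p73), (x93,p71), (x93,p72), (x93,p73)}
These 16 distinct sets form the basis B.
Close under arbitrary unions to get τ_{X×Y}; counting gives |τ_{X×Y}| = 40.


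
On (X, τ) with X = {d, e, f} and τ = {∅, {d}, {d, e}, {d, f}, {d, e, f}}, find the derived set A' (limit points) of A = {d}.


A' = {e, f}

For each x ∈ X, list the open sets U ∈ τ with x ∈ U, then check whether U ∩ (A ∖ {x}) ≠ ∅ for every such U.
  x = d: open {d} ∋ x has {d} ∩ (A ∖ {d}) = ∅, so x is NOT a limit point.
  x = e: opens ∋ x are {d, e}, {d, e, f}; each meets A ∖ {e}, so x IS a limit point.
  x = f: opens ∋ x are {d, f}, {d, e, f}; each meets A ∖ {f}, so x IS a limit point.
Collecting: A' = {e, f}.


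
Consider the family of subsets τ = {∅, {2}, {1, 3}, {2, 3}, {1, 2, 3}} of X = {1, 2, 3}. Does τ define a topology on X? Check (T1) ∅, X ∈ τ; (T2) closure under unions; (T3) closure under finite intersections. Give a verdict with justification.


τ is NOT a topology on X.

Axiom (T1): ∅ ∈ τ? Yes; X ∈ τ? Yes.
Axiom (T2/T3): check pairwise unions and intersections of members of τ.
Counterexample for (T3): {1, 3} ∩ {2, 3} = {3} ∉ τ. Therefore τ is NOT a topology.


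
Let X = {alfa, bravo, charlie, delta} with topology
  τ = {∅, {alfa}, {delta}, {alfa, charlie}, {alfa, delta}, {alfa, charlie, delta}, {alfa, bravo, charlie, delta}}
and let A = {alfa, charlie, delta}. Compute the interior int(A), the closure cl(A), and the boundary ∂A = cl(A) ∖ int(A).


int(A) = {alfa, charlie, delta}, cl(A) = {alfa, bravo, charlie, delta}, ∂A = {bravo}.

Closed sets in (X, τ) are complements of opens:
  closed(X, τ) = {∅, {bravo}, {bravo, charlie}, {bravo, delta}, {alfa, bravo, charlie}, {bravo, charlie, delta}, {alfa, bravo, charlie, delta}}.
int(A) = ⋃ {U ∈ τ : U ⊆ A}. Opens contained in A: ∅, {alfa}, {delta}, {alfa, charlie}, {alfa, delta}, {alfa, charlie, delta}.
Taking the union of these: int(A) = {alfa, charlie, delta}.
cl(A) = ⋂ {C closed : A ⊆ C}. Closed sets containing A: {alfa, bravo, charlie, delta}.
Intersecting these: cl(A) = {alfa, bravo, charlie, delta}.
∂A = cl(A) ∖ int(A) = {alfa, bravo, charlie, delta} ∖ {alfa, charlie, delta} = {bravo}.


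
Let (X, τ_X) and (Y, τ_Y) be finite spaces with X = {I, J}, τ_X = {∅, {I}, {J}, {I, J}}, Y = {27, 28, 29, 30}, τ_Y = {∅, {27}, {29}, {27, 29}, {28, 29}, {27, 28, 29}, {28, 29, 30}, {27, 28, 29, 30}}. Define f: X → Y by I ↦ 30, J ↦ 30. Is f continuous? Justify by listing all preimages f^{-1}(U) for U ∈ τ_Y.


f IS continuous.

Compute f^{-1}(U) for each U ∈ τ_Y:
  U = ∅: f^{-1}(U) = ∅ ∈ τ_X ✓.
  U = {27}: f^{-1}(U) = ∅ ∈ τ_X ✓.
  U = {29}: f^{-1}(U) = ∅ ∈ τ_X ✓.
  U = {27, 29}: f^{-1}(U) = ∅ ∈ τ_X ✓.
  U = {28, 29}: f^{-1}(U) = ∅ ∈ τ_X ✓.
  U = {27, 28, 29}: f^{-1}(U) = ∅ ∈ τ_X ✓.
  U = {28, 29, 30}: f^{-1}(U) = {I, J} ∈ τ_X ✓.
  U = {27, 28, 29, 30}: f^{-1}(U) = {I, J} ∈ τ_X ✓.
Every preimage lies in τ_X, so f IS continuous.


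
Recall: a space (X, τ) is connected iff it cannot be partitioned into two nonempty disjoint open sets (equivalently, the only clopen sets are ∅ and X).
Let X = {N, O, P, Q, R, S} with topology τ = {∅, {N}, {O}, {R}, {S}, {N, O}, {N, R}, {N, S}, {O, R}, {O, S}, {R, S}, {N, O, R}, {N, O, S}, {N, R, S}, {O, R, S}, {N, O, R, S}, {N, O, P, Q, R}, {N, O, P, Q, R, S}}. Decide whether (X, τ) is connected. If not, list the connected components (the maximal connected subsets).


(X, τ) is disconnected; components = [{S}, {N, O, P, Q, R}].

Find clopen sets (U ∈ τ with X ∖ U ∈ τ):
  U = ∅, X ∖ U = {N, O, P, Q, R, S} — both open, so U is clopen.
  U = {S}, X ∖ U = {N, O, P, Q, R} — both open, so U is clopen.
  U = {N, O, P, Q, R}, X ∖ U = {S} — both open, so U is clopen.
  U = {N, O, P, Q, R, S}, X ∖ U = ∅ — both open, so U is clopen.
Nontrivial clopen(s) exist: e.g. {N, O, P, Q, R}. So (X, τ) is disconnected.
Compute connected components by grouping points that agree on all clopens:
  component: {S}
  component: {N, O, P, Q, R}


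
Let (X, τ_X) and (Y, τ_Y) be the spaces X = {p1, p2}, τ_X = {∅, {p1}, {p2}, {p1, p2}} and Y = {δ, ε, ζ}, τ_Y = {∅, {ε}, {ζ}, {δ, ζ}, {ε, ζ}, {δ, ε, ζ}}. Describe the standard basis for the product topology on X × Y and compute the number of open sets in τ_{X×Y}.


Basis B = {∅ × ∅, {p1} × {ε}, {p1} × {ζ}, {p2} × {ε}, {p2} × {ζ}, {p1} × {δ, ζ}, {p1} × {ε, ζ}, {p1, p2} × {ε}, {p1, p2} × {ζ}, {p2} × {δ, ζ}, {p2} × {ε, ζ}, {p1} × {δ, ε, ζ}, {p2} × {δ, ε, ζ}, {p1, p2} × {δ, ζ}, {p1, p2} × {ε, ζ}, {p1, p2} × {δ, ε, ζ}}; |τ_{X×Y}| = 36.

Enumerate products U × V with U ∈ τ_X, V ∈ τ_Y (deduplicated):
  ∅ × ∅ = {} (∅)
  {p1} × {ε} = {(p1,ε)}
  {p1} × {ζ} = {(p1,ζ)}
  {p2} × {ε} = {(p2,ε)}
  {p2} × {ζ} = {(p2,ζ)}
  {p1} × {δ, ζ} = {(p1,δ), (p1,ζ)}
  {p1} × {ε, ζ} = {(p1,ε), (p1,ζ)}
  {p1, p2} × {ε} = {(p1,ε), (p2,ε)}
  {p1, p2} × {ζ} = {(p1,ζ), (p2,ζ)}
  {p2} × {δ, ζ} = {(p2,δ), (p2,ζ)}
  {p2} × {ε, ζ} = {(p2,ε), (p2,ζ)}
  {p1} × {δ, ε, ζ} = {(p1,δ), (p1,ε), (p1,ζ)}
  {p2} × {δ, ε, ζ} = {(p2,δ), (p2,ε), (p2,ζ)}
  {p1, p2} × {δ, ζ} = {(p1,δ), (p1,ζ), (p2,δ), (p2,ζ)}
  {p1, p2} × {ε, ζ} = {(p1,ε), (p1,ζ), (p2,ε), (p2,ζ)}
  {p1, p2} × {δ, ε, ζ} = {(p1,δ), (p1,ε), (p1,ζ), (p2,δ), (p2,ε), (p2,ζ)}
These 16 distinct sets form the basis B.
Close under arbitrary unions to get τ_{X×Y}; counting gives |τ_{X×Y}| = 36.


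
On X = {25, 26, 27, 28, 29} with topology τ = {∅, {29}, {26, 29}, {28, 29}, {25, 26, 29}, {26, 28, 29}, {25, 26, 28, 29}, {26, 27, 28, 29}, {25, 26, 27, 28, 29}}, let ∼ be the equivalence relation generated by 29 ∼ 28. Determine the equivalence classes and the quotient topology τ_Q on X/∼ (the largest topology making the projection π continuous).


X/∼ = {[25], [26], [27], [28=29]}; |τ_Q| = 6.

Equivalence classes: [25], [26], [27], [28=29].
Quotient map π: X → X/∼ sends 25 ↦ [25], 26 ↦ [26], 27 ↦ [27], 28 ↦ [28=29], 29 ↦ [28=29].
For each subset V ⊆ X/∼, compute π^{-1}(V) ⊆ X and check whether π^{-1}(V) ∈ τ. V is open in τ_Q iff π^{-1}(V) ∈ τ.
  V = {}: π^{-1}(V) = ∅ ∈ τ ✓.
  V = {[25]}: π^{-1}(V) = {25} ∉ τ ✗.
  V = {[26]}: π^{-1}(V) = {26} ∉ τ ✗.
  V = {[25], [26]}: π^{-1}(V) = {25, 26} ∉ τ ✗.
  V = {[27]}: π^{-1}(V) = {27} ∉ τ ✗.
  V = {[25], [27]}: π^{-1}(V) = {25, 27} ∉ τ ✗.
  V = {[26], [27]}: π^{-1}(V) = {26, 27} ∉ τ ✗.
  V = {[25], [26], [27]}: π^{-1}(V) = {25, 26, 27} ∉ τ ✗.
  V = {[28=29]}: π^{-1}(V) = {28, 29} ∈ τ ✓.
  V = {[25], [28=29]}: π^{-1}(V) = {25, 28, 29} ∉ τ ✗.
  V = {[26], [28=29]}: π^{-1}(V) = {26, 28, 29} ∈ τ ✓.
  V = {[25], [26], [28=29]}: π^{-1}(V) = {25, 26, 28, 29} ∈ τ ✓.
  V = {[27], [28=29]}: π^{-1}(V) = {27, 28, 29} ∉ τ ✗.
  V = {[25], [27], [28=29]}: π^{-1}(V) = {25, 27, 28, 29} ∉ τ ✗.
  V = {[26], [27], [28=29]}: π^{-1}(V) = {26, 27, 28, 29} ∈ τ ✓.
  V = {[25], [26], [27], [28=29]}: π^{-1}(V) = {25, 26, 27, 28, 29} ∈ τ ✓.
Open sets in the quotient: τ_Q = {{}, {[28=29]}, {[26], [28=29]}, {[25], [26], [28=29]}, {[26], [27], [28=29]}, {[25], [26], [27], [28=29]}} (6 elements).


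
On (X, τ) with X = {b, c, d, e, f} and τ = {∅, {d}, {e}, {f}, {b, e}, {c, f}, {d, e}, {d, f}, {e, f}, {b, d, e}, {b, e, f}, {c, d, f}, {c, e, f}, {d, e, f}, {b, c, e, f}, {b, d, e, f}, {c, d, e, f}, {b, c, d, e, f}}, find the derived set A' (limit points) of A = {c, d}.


A' = ∅

For each x ∈ X, list the open sets U ∈ τ with x ∈ U, then check whether U ∩ (A ∖ {x}) ≠ ∅ for every such U.
  x = b: open {b, e} ∋ x has {b, e} ∩ (A ∖ {b}) = ∅, so x is NOT a limit point.
  x = c: open {c, f} ∋ x has {c, f} ∩ (A ∖ {c}) = ∅, so x is NOT a limit point.
  x = d: open {d} ∋ x has {d} ∩ (A ∖ {d}) = ∅, so x is NOT a limit point.
  x = e: open {e} ∋ x has {e} ∩ (A ∖ {e}) = ∅, so x is NOT a limit point.
  x = f: open {f} ∋ x has {f} ∩ (A ∖ {f}) = ∅, so x is NOT a limit point.
Collecting: A' = ∅.


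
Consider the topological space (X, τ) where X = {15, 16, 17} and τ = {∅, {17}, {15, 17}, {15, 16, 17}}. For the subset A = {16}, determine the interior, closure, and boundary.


int(A) = ∅, cl(A) = {16}, ∂A = {16}.

Closed sets in (X, τ) are complements of opens:
  closed(X, τ) = {∅, {16}, {15, 16}, {15, 16, 17}}.
int(A) = ⋃ {U ∈ τ : U ⊆ A}. Opens contained in A: ∅.
Taking the union of these: int(A) = ∅.
cl(A) = ⋂ {C closed : A ⊆ C}. Closed sets containing A: {16}, {15, 16}, {15, 16, 17}.
Intersecting these: cl(A) = {16}.
∂A = cl(A) ∖ int(A) = {16} ∖ ∅ = {16}.


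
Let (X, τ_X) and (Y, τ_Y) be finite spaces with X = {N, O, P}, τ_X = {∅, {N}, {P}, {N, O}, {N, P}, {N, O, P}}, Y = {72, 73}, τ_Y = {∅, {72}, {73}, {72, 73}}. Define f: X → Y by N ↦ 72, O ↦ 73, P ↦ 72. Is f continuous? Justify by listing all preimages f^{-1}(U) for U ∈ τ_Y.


f is NOT continuous.

Compute f^{-1}(U) for each U ∈ τ_Y:
  U = ∅: f^{-1}(U) = ∅ ∈ τ_X ✓.
  U = {72}: f^{-1}(U) = {N, P} ∈ τ_X ✓.
  U = {73}: f^{-1}(U) = {O} ∉ τ_X ✗.
  U = {72, 73}: f^{-1}(U) = {N, O, P} ∈ τ_X ✓.
Found U = {73} with f^{-1}(U) = {O} not in τ_X. Therefore f is NOT continuous.


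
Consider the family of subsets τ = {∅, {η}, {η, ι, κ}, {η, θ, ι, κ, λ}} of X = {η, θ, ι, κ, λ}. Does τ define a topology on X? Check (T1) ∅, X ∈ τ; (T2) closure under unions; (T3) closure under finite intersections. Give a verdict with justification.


τ IS a topology on X.

Axiom (T1): ∅ ∈ τ? Yes; X ∈ τ? Yes.
Axiom (T2/T3): check pairwise unions and intersections of members of τ.
All pairwise intersections and unions checked — each lies in τ. Therefore τ satisfies (T1), (T2), (T3): it IS a topology on X.


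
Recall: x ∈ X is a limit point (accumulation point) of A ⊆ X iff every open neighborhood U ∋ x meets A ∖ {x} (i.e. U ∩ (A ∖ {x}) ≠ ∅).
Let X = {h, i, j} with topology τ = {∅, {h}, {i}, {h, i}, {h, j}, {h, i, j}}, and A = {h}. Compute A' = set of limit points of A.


A' = {j}

For each x ∈ X, list the open sets U ∈ τ with x ∈ U, then check whether U ∩ (A ∖ {x}) ≠ ∅ for every such U.
  x = h: open {h} ∋ x has {h} ∩ (A ∖ {h}) = ∅, so x is NOT a limit point.
  x = i: open {i} ∋ x has {i} ∩ (A ∖ {i}) = ∅, so x is NOT a limit point.
  x = j: opens ∋ x are {h, j}, {h, i, j}; each meets A ∖ {j}, so x IS a limit point.
Collecting: A' = {j}.


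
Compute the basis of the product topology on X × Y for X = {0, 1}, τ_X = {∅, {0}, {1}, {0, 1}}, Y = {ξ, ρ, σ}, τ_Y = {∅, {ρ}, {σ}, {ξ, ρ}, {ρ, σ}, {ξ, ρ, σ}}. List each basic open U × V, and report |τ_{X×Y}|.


Basis B = {∅ × ∅, {0} × {ρ}, {0} × {σ}, {1} × {ρ}, {1} × {σ}, {0} × {ξ, ρ}, {0} × {ρ, σ}, {0, 1} × {ρ}, {0, 1} × {σ}, {1} × {ξ, ρ}, {1} × {ρ, σ}, {0} × {ξ, ρ, σ}, {1} × {ξ, ρ, σ}, {0, 1} × {ξ, ρ}, {0, 1} × {ρ, σ}, {0, 1} × {ξ, ρ, σ}}; |τ_{X×Y}| = 36.

Enumerate products U × V with U ∈ τ_X, V ∈ τ_Y (deduplicated):
  ∅ × ∅ = {} (∅)
  {0} × {ρ} = {(0,ρ)}
  {0} × {σ} = {(0,σ)}
  {1} × {ρ} = {(1,ρ)}
  {1} × {σ} = {(1,σ)}
  {0} × {ξ, ρ} = {(0,ξ), (0,ρ)}
  {0} × {ρ, σ} = {(0,ρ), (0,σ)}
  {0, 1} × {ρ} = {(0,ρ), (1,ρ)}
  {0, 1} × {σ} = {(0,σ), (1,σ)}
  {1} × {ξ, ρ} = {(1,ξ), (1,ρ)}
  {1} × {ρ, σ} = {(1,ρ), (1,σ)}
  {0} × {ξ, ρ, σ} = {(0,ξ), (0,ρ), (0,σ)}
  {1} × {ξ, ρ, σ} = {(1,ξ), (1,ρ), (1,σ)}
  {0, 1} × {ξ, ρ} = {(0,ξ), (0,ρ), (1,ξ), (1,ρ)}
  {0, 1} × {ρ, σ} = {(0,ρ), (0,σ), (1,ρ), (1,σ)}
  {0, 1} × {ξ, ρ, σ} = {(0,ξ), (0,ρ), (0,σ), (1,ξ), (1,ρ), (1,σ)}
These 16 distinct sets form the basis B.
Close under arbitrary unions to get τ_{X×Y}; counting gives |τ_{X×Y}| = 36.


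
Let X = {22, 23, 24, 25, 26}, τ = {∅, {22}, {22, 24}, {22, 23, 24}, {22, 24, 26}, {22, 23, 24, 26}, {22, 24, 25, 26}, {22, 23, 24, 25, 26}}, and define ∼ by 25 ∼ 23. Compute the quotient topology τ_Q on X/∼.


X/∼ = {[22], [23=25], [24], [26]}; |τ_Q| = 5.

Equivalence classes: [22], [23=25], [24], [26].
Quotient map π: X → X/∼ sends 22 ↦ [22], 23 ↦ [23=25], 24 ↦ [24], 25 ↦ [23=25], 26 ↦ [26].
For each subset V ⊆ X/∼, compute π^{-1}(V) ⊆ X and check whether π^{-1}(V) ∈ τ. V is open in τ_Q iff π^{-1}(V) ∈ τ.
  V = {}: π^{-1}(V) = ∅ ∈ τ ✓.
  V = {[22]}: π^{-1}(V) = {22} ∈ τ ✓.
  V = {[23=25]}: π^{-1}(V) = {23, 25} ∉ τ ✗.
  V = {[22], [23=25]}: π^{-1}(V) = {22, 23, 25} ∉ τ ✗.
  V = {[24]}: π^{-1}(V) = {24} ∉ τ ✗.
  V = {[22], [24]}: π^{-1}(V) = {22, 24} ∈ τ ✓.
  V = {[23=25], [24]}: π^{-1}(V) = {23, 24, 25} ∉ τ ✗.
  V = {[22], [23=25], [24]}: π^{-1}(V) = {22, 23, 24, 25} ∉ τ ✗.
  V = {[26]}: π^{-1}(V) = {26} ∉ τ ✗.
  V = {[22], [26]}: π^{-1}(V) = {22, 26} ∉ τ ✗.
  V = {[23=25], [26]}: π^{-1}(V) = {23, 25, 26} ∉ τ ✗.
  V = {[22], [23=25], [26]}: π^{-1}(V) = {22, 23, 25, 26} ∉ τ ✗.
  V = {[24], [26]}: π^{-1}(V) = {24, 26} ∉ τ ✗.
  V = {[22], [24], [26]}: π^{-1}(V) = {22, 24, 26} ∈ τ ✓.
  V = {[23=25], [24], [26]}: π^{-1}(V) = {23, 24, 25, 26} ∉ τ ✗.
  V = {[22], [23=25], [24], [26]}: π^{-1}(V) = {22, 23, 24, 25, 26} ∈ τ ✓.
Open sets in the quotient: τ_Q = {{}, {[22]}, {[22], [24]}, {[22], [24], [26]}, {[22], [23=25], [24], [26]}} (5 elements).


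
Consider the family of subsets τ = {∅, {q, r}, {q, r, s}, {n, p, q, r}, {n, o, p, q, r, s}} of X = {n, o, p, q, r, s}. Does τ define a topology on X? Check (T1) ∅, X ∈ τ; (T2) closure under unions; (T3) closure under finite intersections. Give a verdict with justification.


τ is NOT a topology on X.

Axiom (T1): ∅ ∈ τ? Yes; X ∈ τ? Yes.
Axiom (T2/T3): check pairwise unions and intersections of members of τ.
Counterexample for (T2): {q, r, s} ∪ {n, p, q, r} = {n, p, q, r, s} ∉ τ. Therefore τ is NOT a topology.


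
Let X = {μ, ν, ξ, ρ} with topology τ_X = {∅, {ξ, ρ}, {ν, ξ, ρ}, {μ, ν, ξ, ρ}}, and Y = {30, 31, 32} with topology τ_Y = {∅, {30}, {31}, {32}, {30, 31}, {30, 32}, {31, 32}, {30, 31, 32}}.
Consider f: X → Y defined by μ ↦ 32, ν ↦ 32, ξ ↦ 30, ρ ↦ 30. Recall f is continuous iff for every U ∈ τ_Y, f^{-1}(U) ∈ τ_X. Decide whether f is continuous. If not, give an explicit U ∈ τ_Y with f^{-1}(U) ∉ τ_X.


f is NOT continuous.

Compute f^{-1}(U) for each U ∈ τ_Y:
  U = ∅: f^{-1}(U) = ∅ ∈ τ_X ✓.
  U = {30}: f^{-1}(U) = {ξ, ρ} ∈ τ_X ✓.
  U = {31}: f^{-1}(U) = ∅ ∈ τ_X ✓.
  U = {32}: f^{-1}(U) = {μ, ν} ∉ τ_X ✗.
  U = {30, 31}: f^{-1}(U) = {ξ, ρ} ∈ τ_X ✓.
  U = {30, 32}: f^{-1}(U) = {μ, ν, ξ, ρ} ∈ τ_X ✓.
  U = {31, 32}: f^{-1}(U) = {μ, ν} ∉ τ_X ✗.
  U = {30, 31, 32}: f^{-1}(U) = {μ, ν, ξ, ρ} ∈ τ_X ✓.
Found U = {32} with f^{-1}(U) = {μ, ν} not in τ_X. Therefore f is NOT continuous.


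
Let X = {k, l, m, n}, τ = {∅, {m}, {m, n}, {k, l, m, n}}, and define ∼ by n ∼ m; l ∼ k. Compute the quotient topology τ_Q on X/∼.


X/∼ = {[k=l], [m=n]}; |τ_Q| = 3.

Equivalence classes: [k=l], [m=n].
Quotient map π: X → X/∼ sends k ↦ [k=l], l ↦ [k=l], m ↦ [m=n], n ↦ [m=n].
For each subset V ⊆ X/∼, compute π^{-1}(V) ⊆ X and check whether π^{-1}(V) ∈ τ. V is open in τ_Q iff π^{-1}(V) ∈ τ.
  V = {}: π^{-1}(V) = ∅ ∈ τ ✓.
  V = {[k=l]}: π^{-1}(V) = {k, l} ∉ τ ✗.
  V = {[m=n]}: π^{-1}(V) = {m, n} ∈ τ ✓.
  V = {[k=l], [m=n]}: π^{-1}(V) = {k, l, m, n} ∈ τ ✓.
Open sets in the quotient: τ_Q = {{}, {[m=n]}, {[k=l], [m=n]}} (3 elements).


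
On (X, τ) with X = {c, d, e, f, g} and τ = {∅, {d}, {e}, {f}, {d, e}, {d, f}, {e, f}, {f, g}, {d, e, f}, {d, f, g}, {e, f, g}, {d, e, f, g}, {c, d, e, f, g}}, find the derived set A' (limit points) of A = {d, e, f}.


A' = {c, g}

For each x ∈ X, list the open sets U ∈ τ with x ∈ U, then check whether U ∩ (A ∖ {x}) ≠ ∅ for every such U.
  x = c: opens ∋ x are {c, d, e, f, g}; each meets A ∖ {c}, so x IS a limit point.
  x = d: open {d} ∋ x has {d} ∩ (A ∖ {d}) = ∅, so x is NOT a limit point.
  x = e: open {e} ∋ x has {e} ∩ (A ∖ {e}) = ∅, so x is NOT a limit point.
  x = f: open {f} ∋ x has {f} ∩ (A ∖ {f}) = ∅, so x is NOT a limit point.
  x = g: opens ∋ x are {f, g}, {d, f, g}, {e, f, g}, {d, e, f, g}, {c, d, e, f, g}; each meets A ∖ {g}, so x IS a limit point.
Collecting: A' = {c, g}.


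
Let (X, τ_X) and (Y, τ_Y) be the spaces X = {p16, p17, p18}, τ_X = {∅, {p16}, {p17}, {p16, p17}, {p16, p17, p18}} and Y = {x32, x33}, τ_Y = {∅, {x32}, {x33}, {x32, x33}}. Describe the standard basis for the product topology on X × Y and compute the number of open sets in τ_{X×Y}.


Basis B = {∅ × ∅, {p16} × {x32}, {p16} × {x33}, {p17} × {x32}, {p17} × {x33}, {p16} × {x32, x33}, {p16, p17} × {x32}, {p16, p17} × {x33}, {p17} × {x32, x33}, {p16, p17, p18} × {x32}, {p16, p17, p18} × {x33}, {p16, p17} × {x32, x33}, {p16, p17, p18} × {x32, x33}}; |τ_{X×Y}| = 25.

Enumerate products U × V with U ∈ τ_X, V ∈ τ_Y (deduplicated):
  ∅ × ∅ = {} (∅)
  {p16} × {x32} = {(p16,x32)}
  {p16} × {x33} = {(p16,x33)}
  {p17} × {x32} = {(p17,x32)}
  {p17} × {x33} = {(p17,x33)}
  {p16} × {x32, x33} = {(p16,x32), (p16,x33)}
  {p16, p17} × {x32} = {(p16,x32), (p17,x32)}
  {p16, p17} × {x33} = {(p16,x33), (p17,x33)}
  {p17} × {x32, x33} = {(p17,x32), (p17,x33)}
  {p16, p17, p18} × {x32} = {(p16,x32), (p17,x32), (p18,x32)}
  {p16, p17, p18} × {x33} = {(p16,x33), (p17,x33), (p18,x33)}
  {p16, p17} × {x32, x33} = {(p16,x32), (p16,x33), (p17,x32), (p17,x33)}
  {p16, p17, p18} × {x32, x33} = {(p16,x32), (p16,x33), (p17,x32), (p17,x33), (p18,x32), (p18,x33)}
These 13 distinct sets form the basis B.
Close under arbitrary unions to get τ_{X×Y}; counting gives |τ_{X×Y}| = 25.


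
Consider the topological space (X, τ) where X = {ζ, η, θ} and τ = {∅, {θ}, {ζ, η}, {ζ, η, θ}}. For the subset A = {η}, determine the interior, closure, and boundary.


int(A) = ∅, cl(A) = {ζ, η}, ∂A = {ζ, η}.

Closed sets in (X, τ) are complements of opens:
  closed(X, τ) = {∅, {θ}, {ζ, η}, {ζ, η, θ}}.
int(A) = ⋃ {U ∈ τ : U ⊆ A}. Opens contained in A: ∅.
Taking the union of these: int(A) = ∅.
cl(A) = ⋂ {C closed : A ⊆ C}. Closed sets containing A: {ζ, η}, {ζ, η, θ}.
Intersecting these: cl(A) = {ζ, η}.
∂A = cl(A) ∖ int(A) = {ζ, η} ∖ ∅ = {ζ, η}.


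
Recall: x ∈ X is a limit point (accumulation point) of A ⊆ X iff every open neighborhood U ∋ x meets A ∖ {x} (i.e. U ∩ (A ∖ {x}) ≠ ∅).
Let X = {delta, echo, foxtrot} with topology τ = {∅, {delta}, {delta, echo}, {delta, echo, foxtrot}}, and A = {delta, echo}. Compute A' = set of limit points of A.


A' = {echo, foxtrot}

For each x ∈ X, list the open sets U ∈ τ with x ∈ U, then check whether U ∩ (A ∖ {x}) ≠ ∅ for every such U.
  x = delta: open {delta} ∋ x has {delta} ∩ (A ∖ {delta}) = ∅, so x is NOT a limit point.
  x = echo: opens ∋ x are {delta, echo}, {delta, echo, foxtrot}; each meets A ∖ {echo}, so x IS a limit point.
  x = foxtrot: opens ∋ x are {delta, echo, foxtrot}; each meets A ∖ {foxtrot}, so x IS a limit point.
Collecting: A' = {echo, foxtrot}.


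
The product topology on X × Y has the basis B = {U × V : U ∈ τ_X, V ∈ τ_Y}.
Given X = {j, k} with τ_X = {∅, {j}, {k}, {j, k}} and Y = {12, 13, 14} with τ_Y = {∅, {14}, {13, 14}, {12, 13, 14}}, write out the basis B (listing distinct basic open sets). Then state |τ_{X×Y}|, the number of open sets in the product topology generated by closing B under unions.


Basis B = {∅ × ∅, {j} × {14}, {k} × {14}, {j} × {13, 14}, {j, k} × {14}, {k} × {13, 14}, {j} × {12, 13, 14}, {k} × {12, 13, 14}, {j, k} × {13, 14}, {j, k} × {12, 13, 14}}; |τ_{X×Y}| = 16.

Enumerate products U × V with U ∈ τ_X, V ∈ τ_Y (deduplicated):
  ∅ × ∅ = {} (∅)
  {j} × {14} = {(j,14)}
  {k} × {14} = {(k,14)}
  {j} × {13, 14} = {(j,13), (j,14)}
  {j, k} × {14} = {(j,14), (k,14)}
  {k} × {13, 14} = {(k,13), (k,14)}
  {j} × {12, 13, 14} = {(j,12), (j,13), (j,14)}
  {k} × {12, 13, 14} = {(k,12), (k,13), (k,14)}
  {j, k} × {13, 14} = {(j,13), (j,14), (k,13), (k,14)}
  {j, k} × {12, 13, 14} = {(j,12), (j,13), (j,14), (k,12), (k,13), (k,14)}
These 10 distinct sets form the basis B.
Close under arbitrary unions to get τ_{X×Y}; counting gives |τ_{X×Y}| = 16.


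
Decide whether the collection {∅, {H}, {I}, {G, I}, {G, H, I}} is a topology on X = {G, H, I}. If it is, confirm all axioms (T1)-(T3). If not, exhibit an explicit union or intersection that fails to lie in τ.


τ is NOT a topology on X.

Axiom (T1): ∅ ∈ τ? Yes; X ∈ τ? Yes.
Axiom (T2/T3): check pairwise unions and intersections of members of τ.
Counterexample for (T2): {H} ∪ {I} = {H, I} ∉ τ. Therefore τ is NOT a topology.


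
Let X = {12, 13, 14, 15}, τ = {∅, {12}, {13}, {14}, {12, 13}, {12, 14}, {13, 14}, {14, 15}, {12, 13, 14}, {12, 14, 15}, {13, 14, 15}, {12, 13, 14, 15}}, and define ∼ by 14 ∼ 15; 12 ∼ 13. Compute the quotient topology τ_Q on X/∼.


X/∼ = {[12=13], [14=15]}; |τ_Q| = 4.

Equivalence classes: [12=13], [14=15].
Quotient map π: X → X/∼ sends 12 ↦ [12=13], 13 ↦ [12=13], 14 ↦ [14=15], 15 ↦ [14=15].
For each subset V ⊆ X/∼, compute π^{-1}(V) ⊆ X and check whether π^{-1}(V) ∈ τ. V is open in τ_Q iff π^{-1}(V) ∈ τ.
  V = {}: π^{-1}(V) = ∅ ∈ τ ✓.
  V = {[12=13]}: π^{-1}(V) = {12, 13} ∈ τ ✓.
  V = {[14=15]}: π^{-1}(V) = {14, 15} ∈ τ ✓.
  V = {[12=13], [14=15]}: π^{-1}(V) = {12, 13, 14, 15} ∈ τ ✓.
Open sets in the quotient: τ_Q = {{}, {[12=13]}, {[14=15]}, {[12=13], [14=15]}} (4 elements).


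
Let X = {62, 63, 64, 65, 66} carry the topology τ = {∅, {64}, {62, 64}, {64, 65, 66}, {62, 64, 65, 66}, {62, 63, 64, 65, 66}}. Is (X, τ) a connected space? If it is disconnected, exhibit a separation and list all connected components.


(X, τ) is connected.

Find clopen sets (U ∈ τ with X ∖ U ∈ τ):
  U = ∅, X ∖ U = {62, 63, 64, 65, 66} — both open, so U is clopen.
  U = {62, 63, 64, 65, 66}, X ∖ U = ∅ — both open, so U is clopen.
Only trivial clopens (∅ and X) exist, so (X, τ) is connected.
Compute connected components by grouping points that agree on all clopens:
  component: {62, 63, 64, 65, 66}


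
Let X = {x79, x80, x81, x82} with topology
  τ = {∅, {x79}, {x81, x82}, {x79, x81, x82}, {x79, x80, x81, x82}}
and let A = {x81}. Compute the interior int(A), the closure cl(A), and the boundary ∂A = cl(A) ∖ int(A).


int(A) = ∅, cl(A) = {x80, x81, x82}, ∂A = {x80, x81, x82}.

Closed sets in (X, τ) are complements of opens:
  closed(X, τ) = {∅, {x80}, {x79, x80}, {x80, x81, x82}, {x79, x80, x81, x82}}.
int(A) = ⋃ {U ∈ τ : U ⊆ A}. Opens contained in A: ∅.
Taking the union of these: int(A) = ∅.
cl(A) = ⋂ {C closed : A ⊆ C}. Closed sets containing A: {x80, x81, x82}, {x79, x80, x81, x82}.
Intersecting these: cl(A) = {x80, x81, x82}.
∂A = cl(A) ∖ int(A) = {x80, x81, x82} ∖ ∅ = {x80, x81, x82}.
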